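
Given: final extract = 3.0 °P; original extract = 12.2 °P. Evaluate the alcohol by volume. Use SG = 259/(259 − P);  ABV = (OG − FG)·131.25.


OG = 259/(259 − 12.2) = 1.0494
FG = 259/(259 − 3.0) = 1.0117
ABV = (1.0494 − 1.0117)·131.25

4.9500 % ABV


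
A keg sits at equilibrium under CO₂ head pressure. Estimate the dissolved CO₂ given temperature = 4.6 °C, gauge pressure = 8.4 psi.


vols = (P + 14.695)·(0.01821 + 0.09011·e^(−0.04·T))
vols = (8.4 + 14.695)·(0.01821 + 0.09011·e^(−0.04·4.6))

2.1519 volumes


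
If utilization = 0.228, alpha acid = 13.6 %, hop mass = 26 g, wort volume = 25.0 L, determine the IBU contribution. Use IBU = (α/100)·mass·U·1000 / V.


IBU = (13.6/100)·26·0.228·1000 / 25.0

32.2483 IBU


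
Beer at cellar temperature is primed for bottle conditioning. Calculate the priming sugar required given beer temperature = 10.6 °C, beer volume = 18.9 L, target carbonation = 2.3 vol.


residual = 14.695·(0.01821 + 0.09011·e^(−0.04·T));  sugar = (target − residual)·4.0·V
residual = 14.695·(0.01821 + 0.09011·e^(−0.04·10.6)) = 1.1342
sugar = (2.3 − 1.1342)·4.0·18.9

88.1373 g


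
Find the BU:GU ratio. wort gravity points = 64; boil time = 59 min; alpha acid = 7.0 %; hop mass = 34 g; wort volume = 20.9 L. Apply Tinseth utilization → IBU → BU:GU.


U = 1.65·0.000125^(GP/1000)·(1−e^(−0.04t))/4.15;  IBU = (α/100)·m·U·1000/V;  BU:GU = IBU/GP
U = 1.65·0.000125^(64/1000)·(1−e^(−0.04·59))/4.15 = 0.2026
IBU = (7.0/100)·34·0.2026·1000/20.9 = 23.0672
BU:GU = 23.0672/64

0.3604


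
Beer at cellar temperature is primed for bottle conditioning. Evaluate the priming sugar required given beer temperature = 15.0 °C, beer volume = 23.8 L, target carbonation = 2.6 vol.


residual = 14.695·(0.01821 + 0.09011·e^(−0.04·T));  sugar = (target − residual)·4.0·V
residual = 14.695·(0.01821 + 0.09011·e^(−0.04·15.0)) = 0.9943
sugar = (2.6 − 0.9943)·4.0·23.8

152.8613 g


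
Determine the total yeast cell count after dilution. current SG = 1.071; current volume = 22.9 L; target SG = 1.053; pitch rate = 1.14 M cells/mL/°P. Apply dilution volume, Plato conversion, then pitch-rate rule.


V_w = V·((SG_c−1)/(SG_t−1)−1);  °P = 259 − 259/SG_t;  cells = rate·(V+V_w)·°P
V_w = 22.9·((1.071−1)/(1.053−1)−1) = 7.7774
V_final = 22.9 + 7.7774 = 30.6774
°P = 259 − 259/1.053 = 13.0361
cells = 1.14·30.6774·13.0361

455.9005 billion cells


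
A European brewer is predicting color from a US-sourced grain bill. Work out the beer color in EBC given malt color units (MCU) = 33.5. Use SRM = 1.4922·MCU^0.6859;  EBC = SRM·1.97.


SRM = 1.4922·33.5^0.6859 = 16.5903
EBC = 16.5903·1.97

32.6830 EBC


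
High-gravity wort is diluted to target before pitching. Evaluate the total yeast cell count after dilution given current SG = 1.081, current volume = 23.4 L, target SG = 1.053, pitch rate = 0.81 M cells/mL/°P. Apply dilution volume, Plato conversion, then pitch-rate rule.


V_w = V·((SG_c−1)/(SG_t−1)−1);  °P = 259 − 259/SG_t;  cells = rate·(V+V_w)·°P
V_w = 23.4·((1.081−1)/(1.053−1)−1) = 12.3623
V_final = 23.4 + 12.3623 = 35.7623
°P = 259 − 259/1.053 = 13.0361
cells = 0.81·35.7623·13.0361

377.6220 billion cells


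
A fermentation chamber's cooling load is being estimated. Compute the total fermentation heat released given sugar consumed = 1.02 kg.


Q = m_sugar · 590 kJ/kg
Q = 1.02 · 590

601.8000 kJ


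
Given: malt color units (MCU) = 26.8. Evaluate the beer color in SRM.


SRM = 1.4922 · MCU^0.6859
SRM = 1.4922 · 26.8^0.6859

14.2359 SRM


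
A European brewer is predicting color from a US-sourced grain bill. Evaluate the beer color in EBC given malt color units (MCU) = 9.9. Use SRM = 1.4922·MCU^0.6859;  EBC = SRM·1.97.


SRM = 1.4922·9.9^0.6859 = 7.1901
EBC = 7.1901·1.97

14.1644 EBC


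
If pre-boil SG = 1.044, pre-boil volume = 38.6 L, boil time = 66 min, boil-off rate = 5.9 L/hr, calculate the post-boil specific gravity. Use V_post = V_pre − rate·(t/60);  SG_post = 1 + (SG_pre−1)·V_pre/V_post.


V_post = 38.6 − 5.9·(66/60) = 32.1100
SG_post = 1 + (1.044 − 1)·38.6/32.1100

1.0529


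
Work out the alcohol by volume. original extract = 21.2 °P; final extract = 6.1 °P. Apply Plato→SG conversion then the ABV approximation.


SG = 259/(259 − P);  ABV = (OG − FG)·131.25
OG = 259/(259 − 21.2) = 1.0892
FG = 259/(259 − 6.1) = 1.0241
ABV = (1.0892 − 1.0241)·131.25

8.5352 % ABV


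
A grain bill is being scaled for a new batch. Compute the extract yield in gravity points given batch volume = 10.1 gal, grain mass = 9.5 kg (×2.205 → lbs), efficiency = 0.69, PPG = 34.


points = lbs × PPG × eff / vol
lbs = 9.5 × 2.205 = 20.9475
points = 20.9475 × 34 × 0.69 / 10.1

48.6563 points


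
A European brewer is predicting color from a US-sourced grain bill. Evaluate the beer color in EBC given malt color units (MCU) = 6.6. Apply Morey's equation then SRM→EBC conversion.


SRM = 1.4922·MCU^0.6859;  EBC = SRM·1.97
SRM = 1.4922·6.6^0.6859 = 5.4444
EBC = 5.4444·1.97

10.7255 EBC


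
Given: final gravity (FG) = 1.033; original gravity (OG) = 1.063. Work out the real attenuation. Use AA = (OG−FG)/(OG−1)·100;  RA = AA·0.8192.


AA = (1.063 − 1.033)/(1.063 − 1)·100 = 47.6190
RA = 47.6190·0.8192

39.0095 %


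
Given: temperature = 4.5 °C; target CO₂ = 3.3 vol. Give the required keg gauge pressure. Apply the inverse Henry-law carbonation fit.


psi = vols/(0.01821 + 0.09011·e^(−0.04·T)) − 14.695
psi = 3.3/(0.01821 + 0.09011·e^(−0.04·4.5)) − 14.695

20.6081 psi


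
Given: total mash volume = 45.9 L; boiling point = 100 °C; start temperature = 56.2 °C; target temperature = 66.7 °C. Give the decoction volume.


V_dec = V_total·(T_target − T_start)/(T_boil − T_start)
V_dec = 45.9·(66.7 − 56.2)/(100 − 56.2)

11.0034 L


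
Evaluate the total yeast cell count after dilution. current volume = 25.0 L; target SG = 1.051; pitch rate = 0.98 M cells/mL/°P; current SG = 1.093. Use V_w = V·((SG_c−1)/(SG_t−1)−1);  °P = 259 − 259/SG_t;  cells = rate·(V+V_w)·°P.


V_w = 25.0·((1.093−1)/(1.051−1)−1) = 20.5882
V_final = 25.0 + 20.5882 = 45.5882
°P = 259 − 259/1.051 = 12.5680
cells = 0.98·45.5882·12.5680

561.4952 billion cells


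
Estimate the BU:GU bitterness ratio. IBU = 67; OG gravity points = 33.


BU:GU = IBU / OG_points
BU:GU = 67 / 33

2.0303


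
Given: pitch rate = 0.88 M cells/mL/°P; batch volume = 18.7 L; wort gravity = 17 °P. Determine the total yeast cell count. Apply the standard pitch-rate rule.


cells (billions) = rate · V_L · °P
cells = 0.88 · 18.7 · 17

279.7520 billion cells


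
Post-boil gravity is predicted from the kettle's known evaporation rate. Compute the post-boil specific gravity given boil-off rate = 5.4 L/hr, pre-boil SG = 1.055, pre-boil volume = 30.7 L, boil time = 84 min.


V_post = V_pre − rate·(t/60);  SG_post = 1 + (SG_pre−1)·V_pre/V_post
V_post = 30.7 − 5.4·(84/60) = 23.1400
SG_post = 1 + (1.055 − 1)·30.7/23.1400

1.0730


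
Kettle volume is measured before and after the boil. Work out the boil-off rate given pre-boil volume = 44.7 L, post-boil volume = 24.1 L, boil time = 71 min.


rate = (V_pre − V_post) / (t_min/60)
rate = (44.7 − 24.1) / (71/60)

17.4085 L/hr


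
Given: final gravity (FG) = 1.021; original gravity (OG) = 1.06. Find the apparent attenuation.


AA = (OG − FG)/(OG − 1) · 100
AA = (1.06 − 1.021)/(1.06 − 1) · 100

65.0000 %


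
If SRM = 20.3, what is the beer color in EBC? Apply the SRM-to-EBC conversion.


EBC = SRM · 1.97
EBC = 20.3 · 1.97

39.9910 EBC


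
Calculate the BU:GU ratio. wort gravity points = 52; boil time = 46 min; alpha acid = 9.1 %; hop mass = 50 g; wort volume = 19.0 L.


U = 1.65·0.000125^(GP/1000)·(1−e^(−0.04t))/4.15;  IBU = (α/100)·m·U·1000/V;  BU:GU = IBU/GP
U = 1.65·0.000125^(52/1000)·(1−e^(−0.04·46))/4.15 = 0.2096
IBU = (9.1/100)·50·0.2096·1000/19.0 = 50.1907
BU:GU = 50.1907/52

0.9652


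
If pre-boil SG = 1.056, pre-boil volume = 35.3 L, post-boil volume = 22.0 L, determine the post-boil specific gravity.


SG_post = 1 + (SG_pre − 1)·V_pre/V_post
pts_pre = (1.056 − 1)·1000 = 56.0000
pts_post = 56.0000·35.3/22.0 = 89.8545
SG_post = 1 + 89.8545/1000

1.0899


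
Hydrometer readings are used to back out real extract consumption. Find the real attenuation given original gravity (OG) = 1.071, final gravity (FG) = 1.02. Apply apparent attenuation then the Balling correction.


AA = (OG−FG)/(OG−1)·100;  RA = AA·0.8192
AA = (1.071 − 1.02)/(1.071 − 1)·100 = 71.8310
RA = 71.8310·0.8192

58.8439 %


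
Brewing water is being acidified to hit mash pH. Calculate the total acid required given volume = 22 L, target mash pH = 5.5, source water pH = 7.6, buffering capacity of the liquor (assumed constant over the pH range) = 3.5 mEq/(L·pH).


acid = buffering capacity · (pH_source − pH_target) · V
acid = 3.5 · (7.6 − 5.5) · 22

161.7000 mEq


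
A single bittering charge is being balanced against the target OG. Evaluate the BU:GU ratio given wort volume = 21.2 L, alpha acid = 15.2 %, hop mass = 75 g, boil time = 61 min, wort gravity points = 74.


U = 1.65·0.000125^(GP/1000)·(1−e^(−0.04t))/4.15;  IBU = (α/100)·m·U·1000/V;  BU:GU = IBU/GP
U = 1.65·0.000125^(74/1000)·(1−e^(−0.04·61))/4.15 = 0.1866
IBU = (15.2/100)·75·0.1866·1000/21.2 = 100.3623
BU:GU = 100.3623/74

1.3562


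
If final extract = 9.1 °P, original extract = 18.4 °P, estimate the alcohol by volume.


SG = 259/(259 − P);  ABV = (OG − FG)·131.25
OG = 259/(259 − 18.4) = 1.0765
FG = 259/(259 − 9.1) = 1.0364
ABV = (1.0765 − 1.0364)·131.25

5.2580 % ABV


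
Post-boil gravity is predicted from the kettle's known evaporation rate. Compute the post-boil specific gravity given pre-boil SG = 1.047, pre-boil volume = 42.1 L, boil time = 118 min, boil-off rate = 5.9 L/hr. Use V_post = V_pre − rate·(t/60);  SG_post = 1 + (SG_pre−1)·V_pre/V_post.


V_post = 42.1 − 5.9·(118/60) = 30.4967
SG_post = 1 + (1.047 − 1)·42.1/30.4967

1.0649


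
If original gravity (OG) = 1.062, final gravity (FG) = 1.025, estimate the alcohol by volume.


ABV = (OG − FG) · 131.25
ABV = (1.062 − 1.025) · 131.25

4.8563 % ABV


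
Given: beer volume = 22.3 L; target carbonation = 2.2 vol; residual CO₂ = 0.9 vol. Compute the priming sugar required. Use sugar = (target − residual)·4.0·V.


sugar = (2.2 − 0.9)·4.0·22.3

115.9600 g


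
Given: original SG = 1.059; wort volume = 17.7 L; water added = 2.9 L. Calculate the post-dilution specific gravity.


SG_new = 1 + (SG_old − 1)·V_old/(V_old + V_water)
pts = (1.059 − 1)·1000·17.7/(17.7 + 2.9) = 50.6942
SG_new = 1 + 50.6942/1000

1.0507


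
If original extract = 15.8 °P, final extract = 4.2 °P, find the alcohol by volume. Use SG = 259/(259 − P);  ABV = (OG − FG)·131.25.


OG = 259/(259 − 15.8) = 1.0650
FG = 259/(259 − 4.2) = 1.0165
ABV = (1.0650 − 1.0165)·131.25

6.3635 % ABV


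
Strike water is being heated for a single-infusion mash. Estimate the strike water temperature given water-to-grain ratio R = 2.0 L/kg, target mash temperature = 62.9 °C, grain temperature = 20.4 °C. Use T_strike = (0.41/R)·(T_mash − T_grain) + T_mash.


T_strike = (0.41/2.0)·(62.9 − 20.4) + 62.9

71.6125 °C


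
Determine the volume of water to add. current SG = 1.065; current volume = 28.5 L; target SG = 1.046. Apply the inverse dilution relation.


V_water = V·((SG_curr − 1)/(SG_target − 1) − 1)
V_water = 28.5·((1.065 − 1)/(1.046 − 1) − 1)

11.7717 L


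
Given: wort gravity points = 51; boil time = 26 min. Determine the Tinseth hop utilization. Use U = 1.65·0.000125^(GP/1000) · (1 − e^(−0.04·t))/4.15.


bigness = 1.65·0.000125^(51/1000) = 1.0433
boil_factor = (1 − e^(−0.04·26))/4.15 = 0.1558
U = 1.0433 · 0.1558

0.1625


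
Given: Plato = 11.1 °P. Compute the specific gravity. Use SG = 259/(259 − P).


SG = 259/(259 − 11.1)

1.0448


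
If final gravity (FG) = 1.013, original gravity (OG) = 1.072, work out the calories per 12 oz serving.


ABW = (OG−FG)·131.25·0.79/FG;  °P = 259 − 259/SG (for OG→OE and FG→AE);  RE = 0.1808·OE + 0.8192·AE;  Cal = (6.9·ABW + 4·(RE−0.1))·FG·3.55
ABW = (1.072 − 1.013)·131.25·0.79/1.013 = 6.0391
OE = 259 − 259/1.072 = 17.3955 °P
AE = 259 − 259/1.013 = 3.3238 °P
RE = 0.1808·17.3955 + 0.8192·3.3238 = 5.8680 °P
Cal = (6.9·6.0391 + 4·(5.8680−0.1))·1.013·3.55

232.8195 kcal


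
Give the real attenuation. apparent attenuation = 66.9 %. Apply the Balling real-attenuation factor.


RA = AA · 0.8192
RA = 66.9 · 0.8192

54.8045 %


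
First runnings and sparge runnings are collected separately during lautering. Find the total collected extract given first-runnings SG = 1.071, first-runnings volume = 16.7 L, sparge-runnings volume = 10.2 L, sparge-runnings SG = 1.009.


total = Σ (SG_i − 1)·1000·V_i
first = (1.071 − 1)·1000·16.7 = 1185.7000
sparge = (1.009 − 1)·1000·10.2 = 91.8000
total = 1185.7000 + 91.8000

1277.5000 gravity·L


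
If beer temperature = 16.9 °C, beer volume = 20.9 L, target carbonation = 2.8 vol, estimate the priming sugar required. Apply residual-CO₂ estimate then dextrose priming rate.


residual = 14.695·(0.01821 + 0.09011·e^(−0.04·T));  sugar = (target − residual)·4.0·V
residual = 14.695·(0.01821 + 0.09011·e^(−0.04·16.9)) = 0.9411
sugar = (2.8 − 0.9411)·4.0·20.9

155.4015 g


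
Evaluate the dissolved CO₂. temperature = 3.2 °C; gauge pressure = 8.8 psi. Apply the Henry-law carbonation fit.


vols = (P + 14.695)·(0.01821 + 0.09011·e^(−0.04·T))
vols = (8.8 + 14.695)·(0.01821 + 0.09011·e^(−0.04·3.2))

2.2906 volumes


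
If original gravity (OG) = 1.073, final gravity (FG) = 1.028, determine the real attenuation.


AA = (OG−FG)/(OG−1)·100;  RA = AA·0.8192
AA = (1.073 − 1.028)/(1.073 − 1)·100 = 61.6438
RA = 61.6438·0.8192

50.4986 %


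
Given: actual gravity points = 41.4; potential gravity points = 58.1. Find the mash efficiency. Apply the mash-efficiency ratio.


efficiency = actual / potential × 100
efficiency = 41.4 / 58.1 × 100

71.2565 %


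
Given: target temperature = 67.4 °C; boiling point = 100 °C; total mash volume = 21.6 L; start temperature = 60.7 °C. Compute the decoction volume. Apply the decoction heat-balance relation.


V_dec = V_total·(T_target − T_start)/(T_boil − T_start)
V_dec = 21.6·(67.4 − 60.7)/(100 − 60.7)

3.6824 L


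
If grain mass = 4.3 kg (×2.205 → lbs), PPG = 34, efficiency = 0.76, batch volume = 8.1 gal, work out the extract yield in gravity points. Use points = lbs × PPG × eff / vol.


lbs = 4.3 × 2.205 = 9.4815
points = 9.4815 × 34 × 0.76 / 8.1

30.2472 points


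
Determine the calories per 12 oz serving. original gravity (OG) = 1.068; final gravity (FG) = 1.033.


ABW = (OG−FG)·131.25·0.79/FG;  °P = 259 − 259/SG (for OG→OE and FG→AE);  RE = 0.1808·OE + 0.8192·AE;  Cal = (6.9·ABW + 4·(RE−0.1))·FG·3.55
ABW = (1.068 − 1.033)·131.25·0.79/1.033 = 3.5131
OE = 259 − 259/1.068 = 16.4906 °P
AE = 259 − 259/1.033 = 8.2740 °P
RE = 0.1808·16.4906 + 0.8192·8.2740 = 9.7595 °P
Cal = (6.9·3.5131 + 4·(9.7595−0.1))·1.033·3.55

230.5857 kcal


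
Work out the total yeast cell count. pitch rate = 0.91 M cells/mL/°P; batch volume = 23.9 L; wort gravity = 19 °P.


cells (billions) = rate · V_L · °P
cells = 0.91 · 23.9 · 19

413.2310 billion cells


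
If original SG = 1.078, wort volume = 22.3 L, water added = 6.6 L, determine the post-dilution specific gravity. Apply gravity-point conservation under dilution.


SG_new = 1 + (SG_old − 1)·V_old/(V_old + V_water)
pts = (1.078 − 1)·1000·22.3/(22.3 + 6.6) = 60.1869
SG_new = 1 + 60.1869/1000

1.0602


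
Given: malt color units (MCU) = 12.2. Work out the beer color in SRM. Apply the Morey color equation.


SRM = 1.4922 · MCU^0.6859
SRM = 1.4922 · 12.2^0.6859

8.2978 SRM


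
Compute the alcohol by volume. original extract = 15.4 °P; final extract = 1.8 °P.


SG = 259/(259 − P);  ABV = (OG − FG)·131.25
OG = 259/(259 − 15.4) = 1.0632
FG = 259/(259 − 1.8) = 1.0070
ABV = (1.0632 − 1.0070)·131.25

7.3789 % ABV


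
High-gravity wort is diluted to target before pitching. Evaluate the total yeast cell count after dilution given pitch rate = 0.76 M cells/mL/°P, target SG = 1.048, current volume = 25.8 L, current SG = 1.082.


V_w = V·((SG_c−1)/(SG_t−1)−1);  °P = 259 − 259/SG_t;  cells = rate·(V+V_w)·°P
V_w = 25.8·((1.082−1)/(1.048−1)−1) = 18.2750
V_final = 25.8 + 18.2750 = 44.0750
°P = 259 − 259/1.048 = 11.8626
cells = 0.76·44.0750·11.8626

397.3614 billion cells


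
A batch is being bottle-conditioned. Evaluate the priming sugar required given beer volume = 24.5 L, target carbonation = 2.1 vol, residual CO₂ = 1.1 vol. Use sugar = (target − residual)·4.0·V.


sugar = (2.1 − 1.1)·4.0·24.5

98.0000 g


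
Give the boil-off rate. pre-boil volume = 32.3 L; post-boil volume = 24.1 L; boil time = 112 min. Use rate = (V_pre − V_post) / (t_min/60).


rate = (32.3 − 24.1) / (112/60)

4.3929 L/hr


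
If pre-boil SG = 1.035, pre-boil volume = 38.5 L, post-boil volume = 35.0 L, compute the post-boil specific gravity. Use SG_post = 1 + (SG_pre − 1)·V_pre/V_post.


pts_pre = (1.035 − 1)·1000 = 35.0000
pts_post = 35.0000·38.5/35.0 = 38.5000
SG_post = 1 + 38.5000/1000

1.0385


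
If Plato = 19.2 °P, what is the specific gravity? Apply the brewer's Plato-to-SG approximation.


SG = 259/(259 − P)
SG = 259/(259 − 19.2)

1.0801


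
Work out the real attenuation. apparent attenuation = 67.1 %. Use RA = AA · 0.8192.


RA = 67.1 · 0.8192

54.9683 %


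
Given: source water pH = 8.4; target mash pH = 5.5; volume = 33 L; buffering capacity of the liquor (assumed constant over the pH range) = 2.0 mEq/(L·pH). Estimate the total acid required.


acid = buffering capacity · (pH_source − pH_target) · V
acid = 2.0 · (8.4 − 5.5) · 33

191.4000 mEq


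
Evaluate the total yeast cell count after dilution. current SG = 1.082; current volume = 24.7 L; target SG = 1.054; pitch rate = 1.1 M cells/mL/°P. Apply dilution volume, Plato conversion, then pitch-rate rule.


V_w = V·((SG_c−1)/(SG_t−1)−1);  °P = 259 − 259/SG_t;  cells = rate·(V+V_w)·°P
V_w = 24.7·((1.082−1)/(1.054−1)−1) = 12.8074
V_final = 24.7 + 12.8074 = 37.5074
°P = 259 − 259/1.054 = 13.2694
cells = 1.1·37.5074·13.2694

547.4729 billion cells


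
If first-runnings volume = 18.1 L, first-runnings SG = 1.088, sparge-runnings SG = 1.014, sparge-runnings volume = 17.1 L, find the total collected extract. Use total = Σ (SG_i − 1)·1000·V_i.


first = (1.088 − 1)·1000·18.1 = 1592.8000
sparge = (1.014 − 1)·1000·17.1 = 239.4000
total = 1592.8000 + 239.4000

1832.2000 gravity·L


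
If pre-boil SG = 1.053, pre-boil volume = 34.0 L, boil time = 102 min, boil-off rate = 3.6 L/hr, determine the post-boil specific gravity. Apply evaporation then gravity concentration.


V_post = V_pre − rate·(t/60);  SG_post = 1 + (SG_pre−1)·V_pre/V_post
V_post = 34.0 − 3.6·(102/60) = 27.8800
SG_post = 1 + (1.053 − 1)·34.0/27.8800

1.0646


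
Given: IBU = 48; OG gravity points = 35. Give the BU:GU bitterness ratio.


BU:GU = IBU / OG_points
BU:GU = 48 / 35

1.3714


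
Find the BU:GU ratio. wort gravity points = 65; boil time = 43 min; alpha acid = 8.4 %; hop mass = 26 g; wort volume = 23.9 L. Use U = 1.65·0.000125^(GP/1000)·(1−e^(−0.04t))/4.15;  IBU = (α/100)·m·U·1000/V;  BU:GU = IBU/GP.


U = 1.65·0.000125^(65/1000)·(1−e^(−0.04·43))/4.15 = 0.1820
IBU = (8.4/100)·26·0.1820·1000/23.9 = 16.6302
BU:GU = 16.6302/65

0.2558


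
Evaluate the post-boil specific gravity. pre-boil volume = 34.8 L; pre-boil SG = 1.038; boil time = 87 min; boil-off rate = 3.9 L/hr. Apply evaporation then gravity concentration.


V_post = V_pre − rate·(t/60);  SG_post = 1 + (SG_pre−1)·V_pre/V_post
V_post = 34.8 − 3.9·(87/60) = 29.1450
SG_post = 1 + (1.038 − 1)·34.8/29.1450

1.0454


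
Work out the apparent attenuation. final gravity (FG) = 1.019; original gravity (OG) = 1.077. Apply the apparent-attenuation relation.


AA = (OG − FG)/(OG − 1) · 100
AA = (1.077 − 1.019)/(1.077 − 1) · 100

75.3247 %


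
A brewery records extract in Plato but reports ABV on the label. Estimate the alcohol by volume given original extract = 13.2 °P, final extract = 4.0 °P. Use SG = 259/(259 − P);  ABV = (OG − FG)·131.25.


OG = 259/(259 − 13.2) = 1.0537
FG = 259/(259 − 4.0) = 1.0157
ABV = (1.0537 − 1.0157)·131.25

4.9896 % ABV


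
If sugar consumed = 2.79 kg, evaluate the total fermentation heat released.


Q = m_sugar · 590 kJ/kg
Q = 2.79 · 590

1646.1000 kJ


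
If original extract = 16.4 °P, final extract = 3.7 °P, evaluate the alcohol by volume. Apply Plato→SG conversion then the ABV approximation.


SG = 259/(259 − P);  ABV = (OG − FG)·131.25
OG = 259/(259 − 16.4) = 1.0676
FG = 259/(259 − 3.7) = 1.0145
ABV = (1.0676 − 1.0145)·131.25

6.9705 % ABV


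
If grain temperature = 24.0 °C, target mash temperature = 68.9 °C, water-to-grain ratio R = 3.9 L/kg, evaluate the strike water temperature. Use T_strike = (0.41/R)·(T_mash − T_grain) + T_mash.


T_strike = (0.41/3.9)·(68.9 − 24.0) + 68.9

73.6203 °C


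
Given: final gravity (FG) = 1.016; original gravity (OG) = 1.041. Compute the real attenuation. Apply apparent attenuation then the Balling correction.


AA = (OG−FG)/(OG−1)·100;  RA = AA·0.8192
AA = (1.041 − 1.016)/(1.041 − 1)·100 = 60.9756
RA = 60.9756·0.8192

49.9512 %


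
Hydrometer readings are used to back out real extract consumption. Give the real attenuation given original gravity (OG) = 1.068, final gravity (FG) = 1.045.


AA = (OG−FG)/(OG−1)·100;  RA = AA·0.8192
AA = (1.068 − 1.045)/(1.068 − 1)·100 = 33.8235
RA = 33.8235·0.8192

27.7082 %


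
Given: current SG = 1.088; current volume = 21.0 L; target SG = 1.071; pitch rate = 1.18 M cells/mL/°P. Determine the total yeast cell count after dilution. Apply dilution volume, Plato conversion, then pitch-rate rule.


V_w = V·((SG_c−1)/(SG_t−1)−1);  °P = 259 − 259/SG_t;  cells = rate·(V+V_w)·°P
V_w = 21.0·((1.088−1)/(1.071−1)−1) = 5.0282
V_final = 21.0 + 5.0282 = 26.0282
°P = 259 − 259/1.071 = 17.1699
cells = 1.18·26.0282·17.1699

527.3443 billion cells


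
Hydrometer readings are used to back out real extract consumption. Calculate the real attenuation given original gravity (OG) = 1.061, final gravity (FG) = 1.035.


AA = (OG−FG)/(OG−1)·100;  RA = AA·0.8192
AA = (1.061 − 1.035)/(1.061 − 1)·100 = 42.6230
RA = 42.6230·0.8192

34.9167 %


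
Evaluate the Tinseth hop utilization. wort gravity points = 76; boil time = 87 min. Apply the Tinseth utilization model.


U = 1.65·0.000125^(GP/1000) · (1 − e^(−0.04·t))/4.15
bigness = 1.65·0.000125^(76/1000) = 0.8334
boil_factor = (1 − e^(−0.04·87))/4.15 = 0.2335
U = 0.8334 · 0.2335

0.1946


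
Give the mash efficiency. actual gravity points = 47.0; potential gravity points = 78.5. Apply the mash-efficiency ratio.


efficiency = actual / potential × 100
efficiency = 47.0 / 78.5 × 100

59.8726 %


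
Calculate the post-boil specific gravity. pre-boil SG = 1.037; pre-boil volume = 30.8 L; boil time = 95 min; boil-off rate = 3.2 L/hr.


V_post = V_pre − rate·(t/60);  SG_post = 1 + (SG_pre−1)·V_pre/V_post
V_post = 30.8 − 3.2·(95/60) = 25.7333
SG_post = 1 + (1.037 − 1)·30.8/25.7333

1.0443


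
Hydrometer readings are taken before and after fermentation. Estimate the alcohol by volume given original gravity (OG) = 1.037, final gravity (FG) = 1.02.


ABV = (OG − FG) · 131.25
ABV = (1.037 − 1.02) · 131.25

2.2312 % ABV


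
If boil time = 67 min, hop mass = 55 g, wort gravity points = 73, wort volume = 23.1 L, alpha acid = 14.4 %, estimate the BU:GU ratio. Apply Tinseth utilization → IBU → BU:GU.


U = 1.65·0.000125^(GP/1000)·(1−e^(−0.04t))/4.15;  IBU = (α/100)·m·U·1000/V;  BU:GU = IBU/GP
U = 1.65·0.000125^(73/1000)·(1−e^(−0.04·67))/4.15 = 0.1922
IBU = (14.4/100)·55·0.1922·1000/23.1 = 65.8835
BU:GU = 65.8835/73

0.9025


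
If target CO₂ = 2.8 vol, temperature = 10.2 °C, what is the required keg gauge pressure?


psi = vols/(0.01821 + 0.09011·e^(−0.04·T)) − 14.695
psi = 2.8/(0.01821 + 0.09011·e^(−0.04·10.2)) − 14.695

21.1421 psi


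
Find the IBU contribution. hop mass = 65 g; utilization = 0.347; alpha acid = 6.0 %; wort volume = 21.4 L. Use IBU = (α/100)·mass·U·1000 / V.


IBU = (6.0/100)·65·0.347·1000 / 21.4

63.2383 IBU


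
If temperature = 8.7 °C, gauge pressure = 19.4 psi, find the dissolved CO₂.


vols = (P + 14.695)·(0.01821 + 0.09011·e^(−0.04·T))
vols = (19.4 + 14.695)·(0.01821 + 0.09011·e^(−0.04·8.7))

2.7902 volumes


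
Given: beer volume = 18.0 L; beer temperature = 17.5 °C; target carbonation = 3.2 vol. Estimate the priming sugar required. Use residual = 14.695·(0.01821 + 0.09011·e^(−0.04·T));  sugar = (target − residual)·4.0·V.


residual = 14.695·(0.01821 + 0.09011·e^(−0.04·17.5)) = 0.9252
sugar = (3.2 − 0.9252)·4.0·18.0

163.7887 g


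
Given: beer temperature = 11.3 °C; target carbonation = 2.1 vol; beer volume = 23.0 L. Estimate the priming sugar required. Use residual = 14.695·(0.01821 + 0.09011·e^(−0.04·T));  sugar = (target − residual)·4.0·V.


residual = 14.695·(0.01821 + 0.09011·e^(−0.04·11.3)) = 1.1102
sugar = (2.1 − 1.1102)·4.0·23.0

91.0584 g


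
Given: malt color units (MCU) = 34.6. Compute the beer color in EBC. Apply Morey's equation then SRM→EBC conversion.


SRM = 1.4922·MCU^0.6859;  EBC = SRM·1.97
SRM = 1.4922·34.6^0.6859 = 16.9621
EBC = 16.9621·1.97

33.4153 EBC


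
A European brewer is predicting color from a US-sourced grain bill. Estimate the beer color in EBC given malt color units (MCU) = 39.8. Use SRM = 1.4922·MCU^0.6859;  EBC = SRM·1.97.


SRM = 1.4922·39.8^0.6859 = 18.6718
EBC = 18.6718·1.97

36.7835 EBC


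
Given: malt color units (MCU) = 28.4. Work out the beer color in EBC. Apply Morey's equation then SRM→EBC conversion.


SRM = 1.4922·MCU^0.6859;  EBC = SRM·1.97
SRM = 1.4922·28.4^0.6859 = 14.8135
EBC = 14.8135·1.97

29.1826 EBC


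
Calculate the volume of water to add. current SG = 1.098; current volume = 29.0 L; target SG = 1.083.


V_water = V·((SG_curr − 1)/(SG_target − 1) − 1)
V_water = 29.0·((1.098 − 1)/(1.083 − 1) − 1)

5.2410 L


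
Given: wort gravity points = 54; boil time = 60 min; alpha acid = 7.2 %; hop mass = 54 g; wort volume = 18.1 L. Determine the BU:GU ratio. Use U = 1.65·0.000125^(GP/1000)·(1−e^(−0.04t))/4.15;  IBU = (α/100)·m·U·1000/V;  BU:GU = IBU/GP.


U = 1.65·0.000125^(54/1000)·(1−e^(−0.04·60))/4.15 = 0.2225
IBU = (7.2/100)·54·0.2225·1000/18.1 = 47.7986
BU:GU = 47.7986/54

0.8852


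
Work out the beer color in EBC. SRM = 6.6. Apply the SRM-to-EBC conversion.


EBC = SRM · 1.97
EBC = 6.6 · 1.97

13.0020 EBC


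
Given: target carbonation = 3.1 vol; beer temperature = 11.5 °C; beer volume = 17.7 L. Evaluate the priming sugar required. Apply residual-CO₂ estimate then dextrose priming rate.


residual = 14.695·(0.01821 + 0.09011·e^(−0.04·T));  sugar = (target − residual)·4.0·V
residual = 14.695·(0.01821 + 0.09011·e^(−0.04·11.5)) = 1.1035
sugar = (3.1 − 1.1035)·4.0·17.7

141.3507 g


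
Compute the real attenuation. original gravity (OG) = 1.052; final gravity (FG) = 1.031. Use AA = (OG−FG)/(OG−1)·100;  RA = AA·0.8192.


AA = (1.052 − 1.031)/(1.052 − 1)·100 = 40.3846
RA = 40.3846·0.8192

33.0831 %


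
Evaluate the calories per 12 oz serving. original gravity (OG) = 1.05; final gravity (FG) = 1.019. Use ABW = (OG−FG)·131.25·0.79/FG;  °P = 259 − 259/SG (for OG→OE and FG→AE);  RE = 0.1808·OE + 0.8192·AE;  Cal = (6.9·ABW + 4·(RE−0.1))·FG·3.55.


ABW = (1.05 − 1.019)·131.25·0.79/1.019 = 3.1544
OE = 259 − 259/1.05 = 12.3333 °P
AE = 259 − 259/1.019 = 4.8292 °P
RE = 0.1808·12.3333 + 0.8192·4.8292 = 6.1860 °P
Cal = (6.9·3.1544 + 4·(6.1860−0.1))·1.019·3.55

166.7976 kcal


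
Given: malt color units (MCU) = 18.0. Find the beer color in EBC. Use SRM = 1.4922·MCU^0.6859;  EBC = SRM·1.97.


SRM = 1.4922·18.0^0.6859 = 10.8347
EBC = 10.8347·1.97

21.3444 EBC


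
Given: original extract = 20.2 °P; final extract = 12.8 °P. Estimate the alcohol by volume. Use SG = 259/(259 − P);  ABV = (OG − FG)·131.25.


OG = 259/(259 − 20.2) = 1.0846
FG = 259/(259 − 12.8) = 1.0520
ABV = (1.0846 − 1.0520)·131.25

4.2787 % ABV


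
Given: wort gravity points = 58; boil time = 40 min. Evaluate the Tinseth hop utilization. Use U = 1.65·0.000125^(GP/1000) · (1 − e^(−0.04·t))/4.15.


bigness = 1.65·0.000125^(58/1000) = 0.9797
boil_factor = (1 − e^(−0.04·40))/4.15 = 0.1923
U = 0.9797 · 0.1923

0.1884


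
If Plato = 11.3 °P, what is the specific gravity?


SG = 259/(259 − P)
SG = 259/(259 − 11.3)

1.0456


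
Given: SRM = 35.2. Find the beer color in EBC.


EBC = SRM · 1.97
EBC = 35.2 · 1.97

69.3440 EBC


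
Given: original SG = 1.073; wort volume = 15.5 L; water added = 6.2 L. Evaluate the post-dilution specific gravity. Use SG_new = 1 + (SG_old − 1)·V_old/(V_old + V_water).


pts = (1.073 − 1)·1000·15.5/(15.5 + 6.2) = 52.1429
SG_new = 1 + 52.1429/1000

1.0521


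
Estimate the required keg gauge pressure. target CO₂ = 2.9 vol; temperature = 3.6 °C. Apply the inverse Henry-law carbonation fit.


psi = vols/(0.01821 + 0.09011·e^(−0.04·T)) − 14.695
psi = 2.9/(0.01821 + 0.09011·e^(−0.04·3.6)) − 14.695

15.4395 psi


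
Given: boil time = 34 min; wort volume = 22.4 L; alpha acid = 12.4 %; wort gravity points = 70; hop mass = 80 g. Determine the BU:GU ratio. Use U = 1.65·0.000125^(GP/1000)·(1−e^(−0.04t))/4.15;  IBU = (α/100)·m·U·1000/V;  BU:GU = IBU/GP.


U = 1.65·0.000125^(70/1000)·(1−e^(−0.04·34))/4.15 = 0.1575
IBU = (12.4/100)·80·0.1575·1000/22.4 = 69.7702
BU:GU = 69.7702/70

0.9967


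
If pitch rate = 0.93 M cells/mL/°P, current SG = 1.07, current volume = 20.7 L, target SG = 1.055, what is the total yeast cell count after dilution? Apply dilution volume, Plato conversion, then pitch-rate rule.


V_w = V·((SG_c−1)/(SG_t−1)−1);  °P = 259 − 259/SG_t;  cells = rate·(V+V_w)·°P
V_w = 20.7·((1.07−1)/(1.055−1)−1) = 5.6455
V_final = 20.7 + 5.6455 = 26.3455
°P = 259 − 259/1.055 = 13.5024
cells = 0.93·26.3455·13.5024

330.8252 billion cells


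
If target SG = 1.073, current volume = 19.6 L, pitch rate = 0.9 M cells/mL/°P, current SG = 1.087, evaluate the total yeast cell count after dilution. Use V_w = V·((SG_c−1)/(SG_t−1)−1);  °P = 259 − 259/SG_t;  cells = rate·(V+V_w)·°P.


V_w = 19.6·((1.087−1)/(1.073−1)−1) = 3.7589
V_final = 19.6 + 3.7589 = 23.3589
°P = 259 − 259/1.073 = 17.6207
cells = 0.9·23.3589·17.6207

370.4400 billion cells


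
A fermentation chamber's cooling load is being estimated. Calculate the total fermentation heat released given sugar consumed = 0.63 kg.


Q = m_sugar · 590 kJ/kg
Q = 0.63 · 590

371.7000 kJ


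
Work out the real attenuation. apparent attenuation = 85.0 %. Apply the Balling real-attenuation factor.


RA = AA · 0.8192
RA = 85.0 · 0.8192

69.6320 %


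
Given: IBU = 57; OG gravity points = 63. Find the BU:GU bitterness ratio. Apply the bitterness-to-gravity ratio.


BU:GU = IBU / OG_points
BU:GU = 57 / 63

0.9048


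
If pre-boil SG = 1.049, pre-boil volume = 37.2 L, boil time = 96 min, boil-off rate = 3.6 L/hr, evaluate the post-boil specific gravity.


V_post = V_pre − rate·(t/60);  SG_post = 1 + (SG_pre−1)·V_pre/V_post
V_post = 37.2 − 3.6·(96/60) = 31.4400
SG_post = 1 + (1.049 − 1)·37.2/31.4400

1.0580


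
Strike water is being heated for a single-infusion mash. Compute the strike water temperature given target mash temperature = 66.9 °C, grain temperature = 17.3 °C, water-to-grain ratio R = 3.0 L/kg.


T_strike = (0.41/R)·(T_mash − T_grain) + T_mash
T_strike = (0.41/3.0)·(66.9 − 17.3) + 66.9

73.6787 °C


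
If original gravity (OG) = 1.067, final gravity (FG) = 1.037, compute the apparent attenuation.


AA = (OG − FG)/(OG − 1) · 100
AA = (1.067 − 1.037)/(1.067 − 1) · 100

44.7761 %


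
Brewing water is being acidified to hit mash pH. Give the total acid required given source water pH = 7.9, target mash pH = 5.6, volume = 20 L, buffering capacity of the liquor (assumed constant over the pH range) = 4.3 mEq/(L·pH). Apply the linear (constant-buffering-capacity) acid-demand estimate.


acid = buffering capacity · (pH_source − pH_target) · V
acid = 4.3 · (7.9 − 5.6) · 20

197.8000 mEq


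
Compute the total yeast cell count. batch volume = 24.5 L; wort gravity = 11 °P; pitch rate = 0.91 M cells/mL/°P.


cells (billions) = rate · V_L · °P
cells = 0.91 · 24.5 · 11

245.2450 billion cells


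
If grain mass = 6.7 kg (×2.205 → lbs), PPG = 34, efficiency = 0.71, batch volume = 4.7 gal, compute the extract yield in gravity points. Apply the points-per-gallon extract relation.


points = lbs × PPG × eff / vol
lbs = 6.7 × 2.205 = 14.7735
points = 14.7735 × 34 × 0.71 / 4.7

75.8792 points


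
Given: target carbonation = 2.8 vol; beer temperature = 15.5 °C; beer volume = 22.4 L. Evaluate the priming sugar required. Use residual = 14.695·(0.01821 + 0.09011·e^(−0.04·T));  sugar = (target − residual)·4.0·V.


residual = 14.695·(0.01821 + 0.09011·e^(−0.04·15.5)) = 0.9799
sugar = (2.8 − 0.9799)·4.0·22.4

163.0788 g


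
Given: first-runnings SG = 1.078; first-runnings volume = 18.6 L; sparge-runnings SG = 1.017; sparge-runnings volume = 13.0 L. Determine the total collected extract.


total = Σ (SG_i − 1)·1000·V_i
first = (1.078 − 1)·1000·18.6 = 1450.8000
sparge = (1.017 − 1)·1000·13.0 = 221.0000
total = 1450.8000 + 221.0000

1671.8000 gravity·L


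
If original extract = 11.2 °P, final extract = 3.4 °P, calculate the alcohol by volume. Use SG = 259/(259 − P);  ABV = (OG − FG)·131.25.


OG = 259/(259 − 11.2) = 1.0452
FG = 259/(259 − 3.4) = 1.0133
ABV = (1.0452 − 1.0133)·131.25

4.1863 % ABV


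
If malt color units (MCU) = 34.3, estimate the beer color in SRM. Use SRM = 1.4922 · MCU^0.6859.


SRM = 1.4922 · 34.3^0.6859

16.8611 SRM


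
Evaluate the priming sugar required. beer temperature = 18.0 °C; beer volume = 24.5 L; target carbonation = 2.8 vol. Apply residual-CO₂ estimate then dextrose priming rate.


residual = 14.695·(0.01821 + 0.09011·e^(−0.04·T));  sugar = (target − residual)·4.0·V
residual = 14.695·(0.01821 + 0.09011·e^(−0.04·18.0)) = 0.9121
sugar = (2.8 − 0.9121)·4.0·24.5

185.0106 g


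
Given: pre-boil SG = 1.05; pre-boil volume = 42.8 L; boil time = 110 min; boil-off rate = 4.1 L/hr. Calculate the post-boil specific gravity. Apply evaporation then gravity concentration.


V_post = V_pre − rate·(t/60);  SG_post = 1 + (SG_pre−1)·V_pre/V_post
V_post = 42.8 − 4.1·(110/60) = 35.2833
SG_post = 1 + (1.05 − 1)·42.8/35.2833

1.0607


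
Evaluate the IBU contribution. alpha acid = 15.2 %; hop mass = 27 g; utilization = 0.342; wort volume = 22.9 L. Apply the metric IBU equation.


IBU = (α/100)·mass·U·1000 / V
IBU = (15.2/100)·27·0.342·1000 / 22.9

61.2912 IBU


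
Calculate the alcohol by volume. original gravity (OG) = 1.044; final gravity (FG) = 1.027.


ABV = (OG − FG) · 131.25
ABV = (1.044 − 1.027) · 131.25

2.2313 % ABV


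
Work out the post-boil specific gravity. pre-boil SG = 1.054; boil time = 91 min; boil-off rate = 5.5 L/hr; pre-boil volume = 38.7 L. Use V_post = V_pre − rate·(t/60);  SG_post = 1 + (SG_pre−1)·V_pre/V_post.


V_post = 38.7 − 5.5·(91/60) = 30.3583
SG_post = 1 + (1.054 − 1)·38.7/30.3583

1.0688


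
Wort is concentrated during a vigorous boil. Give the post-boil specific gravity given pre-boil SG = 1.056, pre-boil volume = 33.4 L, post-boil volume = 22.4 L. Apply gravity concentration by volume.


SG_post = 1 + (SG_pre − 1)·V_pre/V_post
pts_pre = (1.056 − 1)·1000 = 56.0000
pts_post = 56.0000·33.4/22.4 = 83.5000
SG_post = 1 + 83.5000/1000

1.0835


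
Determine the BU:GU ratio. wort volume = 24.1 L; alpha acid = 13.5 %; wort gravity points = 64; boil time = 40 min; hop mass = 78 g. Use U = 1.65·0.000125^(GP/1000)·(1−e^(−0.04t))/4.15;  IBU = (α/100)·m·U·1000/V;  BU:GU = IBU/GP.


U = 1.65·0.000125^(64/1000)·(1−e^(−0.04·40))/4.15 = 0.1785
IBU = (13.5/100)·78·0.1785·1000/24.1 = 78.0025
BU:GU = 78.0025/64

1.2188


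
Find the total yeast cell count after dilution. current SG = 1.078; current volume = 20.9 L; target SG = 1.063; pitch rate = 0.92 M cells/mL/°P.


V_w = V·((SG_c−1)/(SG_t−1)−1);  °P = 259 − 259/SG_t;  cells = rate·(V+V_w)·°P
V_w = 20.9·((1.078−1)/(1.063−1)−1) = 4.9762
V_final = 20.9 + 4.9762 = 25.8762
°P = 259 − 259/1.063 = 15.3500
cells = 0.92·25.8762·15.3500

365.4224 billion cells


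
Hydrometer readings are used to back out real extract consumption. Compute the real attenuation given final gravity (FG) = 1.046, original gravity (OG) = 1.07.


AA = (OG−FG)/(OG−1)·100;  RA = AA·0.8192
AA = (1.07 − 1.046)/(1.07 − 1)·100 = 34.2857
RA = 34.2857·0.8192

28.0869 %


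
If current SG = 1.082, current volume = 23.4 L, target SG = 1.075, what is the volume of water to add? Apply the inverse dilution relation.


V_water = V·((SG_curr − 1)/(SG_target − 1) − 1)
V_water = 23.4·((1.082 − 1)/(1.075 − 1) − 1)

2.1840 L


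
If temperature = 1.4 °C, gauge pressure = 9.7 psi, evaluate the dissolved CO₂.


vols = (P + 14.695)·(0.01821 + 0.09011·e^(−0.04·T))
vols = (9.7 + 14.695)·(0.01821 + 0.09011·e^(−0.04·1.4))

2.5227 volumes


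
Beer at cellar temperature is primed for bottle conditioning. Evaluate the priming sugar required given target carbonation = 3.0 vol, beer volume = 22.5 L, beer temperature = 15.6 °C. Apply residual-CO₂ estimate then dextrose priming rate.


residual = 14.695·(0.01821 + 0.09011·e^(−0.04·T));  sugar = (target − residual)·4.0·V
residual = 14.695·(0.01821 + 0.09011·e^(−0.04·15.6)) = 0.9771
sugar = (3.0 − 0.9771)·4.0·22.5

182.0628 g


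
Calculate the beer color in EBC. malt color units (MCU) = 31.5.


SRM = 1.4922·MCU^0.6859;  EBC = SRM·1.97
SRM = 1.4922·31.5^0.6859 = 15.9044
EBC = 15.9044·1.97

31.3317 EBC


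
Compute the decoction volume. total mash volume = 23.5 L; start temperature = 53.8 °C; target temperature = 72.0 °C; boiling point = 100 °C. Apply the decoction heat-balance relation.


V_dec = V_total·(T_target − T_start)/(T_boil − T_start)
V_dec = 23.5·(72.0 − 53.8)/(100 − 53.8)

9.2576 L


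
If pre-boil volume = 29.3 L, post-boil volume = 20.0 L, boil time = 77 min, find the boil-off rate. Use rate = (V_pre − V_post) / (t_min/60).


rate = (29.3 − 20.0) / (77/60)

7.2468 L/hr


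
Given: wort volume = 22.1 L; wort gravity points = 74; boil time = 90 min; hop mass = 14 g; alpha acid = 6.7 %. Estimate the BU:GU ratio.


U = 1.65·0.000125^(GP/1000)·(1−e^(−0.04t))/4.15;  IBU = (α/100)·m·U·1000/V;  BU:GU = IBU/GP
U = 1.65·0.000125^(74/1000)·(1−e^(−0.04·90))/4.15 = 0.1989
IBU = (6.7/100)·14·0.1989·1000/22.1 = 8.4408
BU:GU = 8.4408/74

0.1141
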